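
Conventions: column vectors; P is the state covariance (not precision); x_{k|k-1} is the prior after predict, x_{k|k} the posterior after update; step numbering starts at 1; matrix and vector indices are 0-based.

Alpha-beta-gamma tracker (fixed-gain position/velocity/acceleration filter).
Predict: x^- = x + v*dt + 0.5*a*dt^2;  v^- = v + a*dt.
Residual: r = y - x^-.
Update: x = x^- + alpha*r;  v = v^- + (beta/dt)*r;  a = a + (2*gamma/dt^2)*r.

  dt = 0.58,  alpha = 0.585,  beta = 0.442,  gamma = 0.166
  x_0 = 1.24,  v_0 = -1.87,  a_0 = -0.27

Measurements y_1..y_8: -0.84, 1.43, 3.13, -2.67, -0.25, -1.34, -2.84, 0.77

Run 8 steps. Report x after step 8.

step 1: x_pred=0.1100  r=-0.9500  x^+=-0.4458  v^+=-2.7506  a^+=-1.2076
step 2: x_pred=-2.2442  r=3.6742  x^+=-0.0948  v^+=-0.6510  a^+=2.4186
step 3: x_pred=-0.0655  r=3.1955  x^+=1.8039  v^+=3.1870  a^+=5.5723
step 4: x_pred=4.5896  r=-7.2596  x^+=0.3427  v^+=0.8867  a^+=-1.5923
step 5: x_pred=0.5892  r=-0.8392  x^+=0.0983  v^+=-0.6764  a^+=-2.4205
step 6: x_pred=-0.7012  r=-0.6388  x^+=-1.0749  v^+=-2.5671  a^+=-3.0510
step 7: x_pred=-3.0770  r=0.2370  x^+=-2.9384  v^+=-4.1561  a^+=-2.8171
step 8: x_pred=-5.8227  r=6.5927  x^+=-1.9660  v^+=-0.7659  a^+=3.6894

x_post = -1.9660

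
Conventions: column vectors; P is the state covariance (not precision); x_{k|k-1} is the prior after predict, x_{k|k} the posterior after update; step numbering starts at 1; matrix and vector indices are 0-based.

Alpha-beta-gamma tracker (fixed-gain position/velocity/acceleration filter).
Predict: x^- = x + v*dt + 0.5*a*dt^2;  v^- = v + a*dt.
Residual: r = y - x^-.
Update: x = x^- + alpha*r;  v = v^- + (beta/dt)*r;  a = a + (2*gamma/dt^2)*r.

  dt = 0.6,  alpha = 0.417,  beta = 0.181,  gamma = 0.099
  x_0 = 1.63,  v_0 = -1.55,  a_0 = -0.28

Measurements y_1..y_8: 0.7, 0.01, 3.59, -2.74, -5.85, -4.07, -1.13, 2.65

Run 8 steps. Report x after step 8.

step 1: x_pred=0.6496  r=0.0504  x^+=0.6706  v^+=-1.7028  a^+=-0.2523
step 2: x_pred=-0.3965  r=0.4065  x^+=-0.2270  v^+=-1.7315  a^+=-0.0287
step 3: x_pred=-1.2711  r=4.8611  x^+=0.7560  v^+=-0.2824  a^+=2.6449
step 4: x_pred=1.0627  r=-3.8027  x^+=-0.5230  v^+=0.1574  a^+=0.5534
step 5: x_pred=-0.3290  r=-5.5210  x^+=-2.6312  v^+=-1.1760  a^+=-2.4832
step 6: x_pred=-3.7838  r=-0.2862  x^+=-3.9032  v^+=-2.7523  a^+=-2.6405
step 7: x_pred=-6.0298  r=4.8998  x^+=-3.9866  v^+=-2.8585  a^+=0.0544
step 8: x_pred=-5.6919  r=8.3419  x^+=-2.2133  v^+=-0.3094  a^+=4.6424

x_post = -2.2133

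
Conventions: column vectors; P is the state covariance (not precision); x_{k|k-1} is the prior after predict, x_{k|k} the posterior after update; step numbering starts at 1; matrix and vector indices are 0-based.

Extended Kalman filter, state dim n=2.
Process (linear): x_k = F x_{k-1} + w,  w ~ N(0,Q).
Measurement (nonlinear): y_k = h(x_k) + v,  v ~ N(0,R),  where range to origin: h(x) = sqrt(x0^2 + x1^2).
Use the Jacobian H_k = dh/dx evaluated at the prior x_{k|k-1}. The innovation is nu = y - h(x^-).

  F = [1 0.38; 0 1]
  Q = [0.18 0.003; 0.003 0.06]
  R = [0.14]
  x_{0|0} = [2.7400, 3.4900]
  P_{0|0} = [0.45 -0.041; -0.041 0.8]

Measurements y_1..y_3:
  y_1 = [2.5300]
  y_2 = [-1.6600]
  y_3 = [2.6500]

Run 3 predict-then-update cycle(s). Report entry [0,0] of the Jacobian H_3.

H_jac[0,0] = -0.9331

step 1: x^-=[4.0662, 3.4900]  P^-=[0.7144 0.2660; 0.2660 0.8600]  H_jac=[0.7588 0.6513]  S=[1.1791]  K=[0.6067; 0.6462]  nu=[-2.8286]  x^+=[2.3502, 1.6621]  P^+=[0.2804 -0.1963; -0.1963 0.3676]
step 2: x^-=[2.9817, 1.6621]  P^-=[0.3643 -0.0536; -0.0536 0.4276]  H_jac=[0.8735 0.4869]  S=[0.4737]  K=[0.6166; 0.3407]  nu=[-5.0737]  x^+=[-0.1469, -0.0663]  P^+=[0.1842 -0.1531; -0.1531 0.3726]
step 3: x^-=[-0.1721, -0.0663]  P^-=[0.3016 -0.0085; -0.0085 0.4326]  H_jac=[-0.9331 -0.3597]  S=[0.4529]  K=[-0.6147; -0.3261]  nu=[2.4656]  x^+=[-1.6877, -0.8703]  P^+=[0.1305 -0.0993; -0.0993 0.3845]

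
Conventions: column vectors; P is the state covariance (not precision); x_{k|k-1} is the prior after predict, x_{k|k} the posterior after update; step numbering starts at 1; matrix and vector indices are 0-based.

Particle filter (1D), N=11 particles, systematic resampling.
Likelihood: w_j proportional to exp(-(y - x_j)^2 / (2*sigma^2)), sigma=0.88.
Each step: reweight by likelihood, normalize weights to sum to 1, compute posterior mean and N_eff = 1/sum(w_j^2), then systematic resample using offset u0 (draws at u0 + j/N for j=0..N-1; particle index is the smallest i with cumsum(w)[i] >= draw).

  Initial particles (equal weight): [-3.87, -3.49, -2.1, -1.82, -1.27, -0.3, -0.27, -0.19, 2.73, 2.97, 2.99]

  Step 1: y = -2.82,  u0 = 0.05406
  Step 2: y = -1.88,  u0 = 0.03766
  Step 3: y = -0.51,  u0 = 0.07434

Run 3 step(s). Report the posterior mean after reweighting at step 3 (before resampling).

step 1: w=[0.1795, 0.2737, 0.2617, 0.1918, 0.0775, 0.0061, 0.0055, 0.0042, 0.0000, 0.0000, 0.0000]  mean=-2.6511  Neff=4.5764  idx=[0, 0, 1, 1, 1, 2, 2, 2, 3, 3, 4]
step 2: w=[0.0121, 0.0121, 0.0293, 0.0293, 0.0293, 0.1513, 0.1513, 0.1513, 0.1557, 0.1557, 0.1227]  mean=-2.0758  Neff=7.4036  idx=[2, 5, 5, 6, 6, 7, 8, 8, 9, 9, 10]
step 3: w=[0.0011, 0.0654, 0.0654, 0.0654, 0.0654, 0.0654, 0.1104, 0.1104, 0.1104, 0.1104, 0.2303]  mean=-1.7867  Neff=8.1169  idx=[2, 3, 4, 6, 6, 7, 8, 9, 10, 10, 10]

post_mean = -1.7867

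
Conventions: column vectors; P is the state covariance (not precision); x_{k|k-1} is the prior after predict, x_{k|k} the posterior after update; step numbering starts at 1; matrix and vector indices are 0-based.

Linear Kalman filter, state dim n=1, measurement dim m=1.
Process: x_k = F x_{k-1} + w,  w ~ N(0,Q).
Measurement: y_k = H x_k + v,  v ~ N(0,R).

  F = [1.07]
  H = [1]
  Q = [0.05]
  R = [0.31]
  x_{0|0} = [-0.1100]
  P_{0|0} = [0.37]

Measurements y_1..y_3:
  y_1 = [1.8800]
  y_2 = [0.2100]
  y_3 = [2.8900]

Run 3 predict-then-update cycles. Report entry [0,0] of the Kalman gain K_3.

K[0,0] = 0.4077

step 1: x^-=[-0.1177]  P^-=[0.4736]  S=[0.7836]  K=[0.6044]  nu=[1.9977]  x^+=[1.0897]  P^+=[0.1874]
step 2: x^-=[1.1660]  P^-=[0.2645]  S=[0.5745]  K=[0.4604]  nu=[-0.9560]  x^+=[0.7258]  P^+=[0.1427]
step 3: x^-=[0.7766]  P^-=[0.2134]  S=[0.5234]  K=[0.4077]  nu=[2.1134]  x^+=[1.6383]  P^+=[0.1264]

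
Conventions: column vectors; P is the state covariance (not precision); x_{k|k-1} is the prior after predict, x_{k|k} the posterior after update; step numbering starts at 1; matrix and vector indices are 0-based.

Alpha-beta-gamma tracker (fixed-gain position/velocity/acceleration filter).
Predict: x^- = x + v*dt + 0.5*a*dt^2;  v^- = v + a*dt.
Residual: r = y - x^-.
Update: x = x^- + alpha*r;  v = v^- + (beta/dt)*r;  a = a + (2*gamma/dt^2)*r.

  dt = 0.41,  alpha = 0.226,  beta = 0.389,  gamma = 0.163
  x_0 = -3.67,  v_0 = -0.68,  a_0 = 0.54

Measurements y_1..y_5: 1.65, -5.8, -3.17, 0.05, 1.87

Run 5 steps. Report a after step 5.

a_post = 2.1439

step 1: x_pred=-3.9034  r=5.5534  x^+=-2.6483  v^+=4.8104  a^+=11.3099
step 2: x_pred=0.2745  r=-6.0745  x^+=-1.0983  v^+=3.6840  a^+=-0.4706
step 3: x_pred=0.3726  r=-3.5426  x^+=-0.4280  v^+=0.1300  a^+=-7.3407
step 4: x_pred=-0.9917  r=1.0417  x^+=-0.7563  v^+=-1.8913  a^+=-5.3205
step 5: x_pred=-1.9789  r=3.8489  x^+=-1.1091  v^+=-0.4209  a^+=2.1439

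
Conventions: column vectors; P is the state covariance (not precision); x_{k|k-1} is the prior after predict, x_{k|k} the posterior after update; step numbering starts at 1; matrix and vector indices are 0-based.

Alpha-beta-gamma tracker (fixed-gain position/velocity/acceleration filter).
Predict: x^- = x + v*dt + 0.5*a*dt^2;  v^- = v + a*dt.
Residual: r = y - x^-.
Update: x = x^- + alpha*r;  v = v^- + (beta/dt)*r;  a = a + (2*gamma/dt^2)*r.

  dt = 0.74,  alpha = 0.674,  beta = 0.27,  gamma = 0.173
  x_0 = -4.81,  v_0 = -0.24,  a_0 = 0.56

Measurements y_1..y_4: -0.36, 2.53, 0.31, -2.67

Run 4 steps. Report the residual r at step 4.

resid = -9.8281

step 1: x_pred=-4.8343  r=4.4743  x^+=-1.8186  v^+=1.8069  a^+=3.3871
step 2: x_pred=0.4459  r=2.0841  x^+=1.8506  v^+=5.0738  a^+=4.7039
step 3: x_pred=6.8931  r=-6.5831  x^+=2.4561  v^+=6.1527  a^+=0.5444
step 4: x_pred=7.1581  r=-9.8281  x^+=0.5340  v^+=2.9696  a^+=-5.6655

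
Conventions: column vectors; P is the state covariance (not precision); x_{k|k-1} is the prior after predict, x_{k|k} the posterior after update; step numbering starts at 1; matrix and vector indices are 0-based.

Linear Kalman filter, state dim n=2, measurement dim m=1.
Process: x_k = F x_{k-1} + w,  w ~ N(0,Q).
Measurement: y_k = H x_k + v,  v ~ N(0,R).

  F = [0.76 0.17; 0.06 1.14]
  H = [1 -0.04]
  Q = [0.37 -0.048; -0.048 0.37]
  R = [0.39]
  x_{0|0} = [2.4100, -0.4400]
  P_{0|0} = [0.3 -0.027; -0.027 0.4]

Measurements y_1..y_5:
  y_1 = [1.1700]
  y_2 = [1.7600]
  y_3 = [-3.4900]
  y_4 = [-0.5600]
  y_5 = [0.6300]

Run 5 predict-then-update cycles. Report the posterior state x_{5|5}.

x_post = [0.0252, -0.5473]

step 1: x^-=[1.7568, -0.3570]  P^-=[0.5479 0.0195; 0.0195 0.8872]  S=[0.9377]  K=[0.5834; -0.0170]  nu=[-0.6011]  x^+=[1.4061, -0.3468]  P^+=[0.2287 0.0288; 0.0288 0.8870]
step 2: x^-=[1.0097, -0.3110]  P^-=[0.5352 0.1596; 0.1596 1.5275]  S=[0.9149]  K=[0.5780; 0.1077]  nu=[0.7379]  x^+=[1.4362, -0.2315]  P^+=[0.2295 0.1027; 0.1027 1.5168]
step 3: x^-=[1.0521, -0.1777]  P^-=[0.5729 0.3464; 0.3464 2.3562]  S=[0.9390]  K=[0.5954; 0.2686]  nu=[-4.5493]  x^+=[-1.6565, -1.3995]  P^+=[0.2401 0.1963; 0.1963 2.2884]
step 4: x^-=[-1.4969, -1.6948]  P^-=[0.6255 0.5785; 0.5785 3.3718]  S=[0.9746]  K=[0.6181; 0.4552]  nu=[0.8691]  x^+=[-0.9597, -1.2993]  P^+=[0.2532 0.3043; 0.3043 3.1698]
step 5: x^-=[-0.9503, -1.5387]  P^-=[0.6865 0.8446; 0.8446 4.5321]  S=[1.0162]  K=[0.6423; 0.6528]  nu=[1.5187]  x^+=[0.0252, -0.5473]  P^+=[0.2672 0.4185; 0.4185 4.0990]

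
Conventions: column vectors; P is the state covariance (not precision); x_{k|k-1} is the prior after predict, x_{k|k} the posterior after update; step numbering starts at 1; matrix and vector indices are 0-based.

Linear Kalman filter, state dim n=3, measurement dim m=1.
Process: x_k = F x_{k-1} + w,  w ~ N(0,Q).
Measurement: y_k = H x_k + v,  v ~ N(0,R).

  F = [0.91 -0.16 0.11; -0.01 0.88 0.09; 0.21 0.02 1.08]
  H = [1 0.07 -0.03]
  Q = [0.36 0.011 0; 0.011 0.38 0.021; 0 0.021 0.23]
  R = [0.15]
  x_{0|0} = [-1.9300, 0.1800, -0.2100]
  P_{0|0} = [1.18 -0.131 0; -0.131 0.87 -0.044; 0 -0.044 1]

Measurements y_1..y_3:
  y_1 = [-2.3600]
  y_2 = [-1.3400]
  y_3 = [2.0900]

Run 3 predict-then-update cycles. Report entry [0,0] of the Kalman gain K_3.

step 1: x^-=[-1.8082, 0.1588, -0.6285]  P^-=[1.4112 -0.2211 0.3510; -0.2211 1.0573 0.0650; 0.3510 0.0650 1.4458]  S=[1.5154]  K=[0.9141; -0.0983; 0.2060]  nu=[-0.5818]  x^+=[-2.3400, 0.2160, -0.7484]  P^+=[0.1450 -0.0849 0.0657; -0.0849 1.0426 0.0957; 0.0657 0.0957 1.3815]
step 2: x^-=[-2.2463, 0.1461, -1.2953]  P^-=[0.5580 -0.1784 0.2395; -0.1784 1.2151 0.2493; 0.2395 0.2493 1.8813]  S=[0.6752]  K=[0.7972; -0.1492; 0.2970]  nu=[0.8572]  x^+=[-1.5629, 0.0182, -1.0407]  P^+=[0.1288 -0.0980 0.0797; -0.0980 1.2001 0.2792; 0.0797 0.2792 1.8218]
step 3: x^-=[-1.5396, -0.0620, -1.4519]  P^-=[0.5541 -0.1903 0.2712; -0.1903 1.3699 0.4673; 0.2712 0.4673 2.4085]  S=[0.6681]  K=[0.7973; -0.1623; 0.3468]  nu=[3.5904]  x^+=[1.3228, -0.6448, -0.2069]  P^+=[0.1295 -0.1039 0.0865; -0.1039 1.3523 0.5049; 0.0865 0.5049 2.3281]

K[0,0] = 0.7973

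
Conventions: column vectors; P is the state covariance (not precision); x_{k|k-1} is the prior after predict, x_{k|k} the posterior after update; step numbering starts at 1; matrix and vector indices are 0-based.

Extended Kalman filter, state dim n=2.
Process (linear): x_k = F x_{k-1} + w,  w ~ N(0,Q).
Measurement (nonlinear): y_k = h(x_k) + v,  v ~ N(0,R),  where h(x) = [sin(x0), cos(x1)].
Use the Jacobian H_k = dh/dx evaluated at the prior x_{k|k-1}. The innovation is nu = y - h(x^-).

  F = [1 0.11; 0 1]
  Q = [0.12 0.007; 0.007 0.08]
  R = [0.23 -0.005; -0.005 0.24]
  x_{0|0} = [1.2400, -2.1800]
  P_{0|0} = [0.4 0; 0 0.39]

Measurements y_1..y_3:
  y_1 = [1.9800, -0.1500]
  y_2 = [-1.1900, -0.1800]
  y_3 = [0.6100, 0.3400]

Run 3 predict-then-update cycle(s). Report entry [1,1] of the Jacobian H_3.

H_jac[1,1] = 0.9728

step 1: x^-=[1.0002, -2.1800]  P^-=[0.5247 0.0499; 0.0499 0.4700]  H_jac=[0.5401 0.0000; 0.0000 0.8201]  S=[0.3831 0.0171; 0.0171 0.5561]  K=[0.7376 0.0509; 0.0395 0.6919]  nu=[1.1384, 0.4222]  x^+=[1.8613, -1.8429]  P^+=[0.3136 0.0104; 0.0104 0.2022]
step 2: x^-=[1.6586, -1.8429]  P^-=[0.4383 0.0396; 0.0396 0.2822]  H_jac=[-0.0877 0.0000; 0.0000 0.9632]  S=[0.2334 -0.0083; -0.0083 0.5018]  K=[-0.1621 0.0734; 0.0045 0.5418]  nu=[-2.1861, 0.0888]  x^+=[2.0196, -1.8046]  P^+=[0.4293 0.0191; 0.0191 0.1350]
step 3: x^-=[1.8211, -1.8046]  P^-=[0.5551 0.0410; 0.0410 0.2150]  H_jac=[-0.2477 0.0000; 0.0000 0.9728]  S=[0.2640 -0.0149; -0.0149 0.4434]  K=[-0.5166 0.0726; -0.0119 0.4712]  nu=[-0.3588, 0.5717]  x^+=[2.0479, -1.5310]  P^+=[0.4812 0.0206; 0.0206 0.1163]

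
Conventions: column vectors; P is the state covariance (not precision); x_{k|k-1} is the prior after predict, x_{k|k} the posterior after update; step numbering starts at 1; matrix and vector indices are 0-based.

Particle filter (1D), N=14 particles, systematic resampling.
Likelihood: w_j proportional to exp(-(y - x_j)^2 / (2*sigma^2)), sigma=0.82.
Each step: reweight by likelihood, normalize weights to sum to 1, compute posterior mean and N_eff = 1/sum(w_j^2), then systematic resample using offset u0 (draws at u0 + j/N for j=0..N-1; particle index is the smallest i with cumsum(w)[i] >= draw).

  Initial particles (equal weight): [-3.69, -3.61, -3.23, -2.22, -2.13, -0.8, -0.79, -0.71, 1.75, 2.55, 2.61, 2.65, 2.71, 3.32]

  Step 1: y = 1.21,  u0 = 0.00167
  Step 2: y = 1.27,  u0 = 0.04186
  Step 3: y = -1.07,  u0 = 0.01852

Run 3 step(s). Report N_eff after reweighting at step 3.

N_eff = 11.0859

step 1: w=[0.0000, 0.0000, 0.0000, 0.0001, 0.0001, 0.0260, 0.0268, 0.0339, 0.4227, 0.1381, 0.1222, 0.1123, 0.0985, 0.0192]  mean=1.9728  Neff=4.2031  idx=[5, 7, 8, 8, 8, 8, 8, 8, 9, 9, 10, 11, 11, 12]
step 2: w=[0.0062, 0.0081, 0.1257, 0.1257, 0.1257, 0.1257, 0.1257, 0.1257, 0.0441, 0.0441, 0.0392, 0.0362, 0.0362, 0.0319]  mean=1.9145  Neff=9.6223  idx=[2, 2, 3, 3, 4, 5, 5, 6, 6, 7, 7, 9, 11, 13]
step 3: w=[0.0906, 0.0906, 0.0906, 0.0906, 0.0906, 0.0906, 0.0906, 0.0906, 0.0906, 0.0906, 0.0906, 0.0020, 0.0011, 0.0008]  mean=1.7534  Neff=11.0859  idx=[0, 0, 1, 2, 3, 4, 4, 5, 6, 7, 8, 8, 9, 10]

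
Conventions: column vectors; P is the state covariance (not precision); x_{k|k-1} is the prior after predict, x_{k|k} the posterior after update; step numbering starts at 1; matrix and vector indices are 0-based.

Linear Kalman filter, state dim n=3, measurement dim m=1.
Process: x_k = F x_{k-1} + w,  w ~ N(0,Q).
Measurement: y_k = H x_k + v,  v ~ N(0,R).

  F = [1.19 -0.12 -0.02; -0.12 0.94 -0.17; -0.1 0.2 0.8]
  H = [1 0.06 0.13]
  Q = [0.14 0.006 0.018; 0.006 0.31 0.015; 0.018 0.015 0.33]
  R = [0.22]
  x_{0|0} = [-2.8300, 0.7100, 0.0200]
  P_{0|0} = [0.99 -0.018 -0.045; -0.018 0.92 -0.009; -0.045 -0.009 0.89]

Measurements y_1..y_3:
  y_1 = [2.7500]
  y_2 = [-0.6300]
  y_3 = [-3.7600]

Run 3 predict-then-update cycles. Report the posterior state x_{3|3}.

step 1: x^-=[-3.4533, 1.0036, 0.4410]  P^-=[1.5628 -0.2475 -0.1827; -0.2475 1.1680 0.0780; -0.1827 0.0780 0.9513]  S=[1.7271]  K=[0.8825; -0.0969; -0.0314]  nu=[6.0858]  x^+=[1.9175, 0.4140, 0.2496]  P^+=[0.2177 -0.0999 -0.1347; -0.0999 1.1518 0.0728; -0.1347 0.0728 0.9496]
step 2: x^-=[2.2271, 0.1167, 0.0908]  P^-=[0.5005 -0.2379 -0.2115; -0.2379 1.3521 0.1797; -0.2115 0.1797 1.0348]  S=[0.6621]  K=[0.6928; -0.2015; -0.1000]  nu=[-2.8759]  x^+=[0.2346, 0.6961, 0.3784]  P^+=[0.1827 -0.1455 -0.1656; -0.1455 1.3252 0.1663; -0.1656 0.1663 1.0282]
step 3: x^-=[0.1881, 0.5619, 0.4185]  P^-=[0.4684 -0.2975 -0.2630; -0.2975 1.4862 0.2762; -0.2630 0.2762 1.1284]  S=[0.6131]  K=[0.6792; -0.2813; -0.1627]  nu=[-4.0362]  x^+=[-2.5532, 1.6971, 1.0752]  P^+=[0.1856 -0.1804 -0.1953; -0.1804 1.4377 0.2481; -0.1953 0.2481 1.1122]

x_post = [-2.5532, 1.6971, 1.0752]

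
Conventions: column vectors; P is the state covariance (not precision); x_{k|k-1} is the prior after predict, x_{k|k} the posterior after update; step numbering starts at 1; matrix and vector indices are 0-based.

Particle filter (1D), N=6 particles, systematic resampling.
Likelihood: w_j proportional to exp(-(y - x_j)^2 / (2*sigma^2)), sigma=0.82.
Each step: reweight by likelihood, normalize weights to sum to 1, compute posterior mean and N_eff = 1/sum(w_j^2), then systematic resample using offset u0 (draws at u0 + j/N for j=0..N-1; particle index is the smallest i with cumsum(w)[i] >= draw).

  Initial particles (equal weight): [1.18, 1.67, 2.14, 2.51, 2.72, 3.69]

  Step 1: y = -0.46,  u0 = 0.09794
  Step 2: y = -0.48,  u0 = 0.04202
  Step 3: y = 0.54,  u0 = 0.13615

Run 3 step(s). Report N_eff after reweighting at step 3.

N_eff = 6.0000

step 1: w=[0.7598, 0.1924, 0.0368, 0.0080, 0.0030, 0.0000]  mean=1.3249  Neff=1.6241  idx=[0, 0, 0, 0, 1, 1]
step 2: w=[0.2223, 0.2223, 0.2223, 0.2223, 0.0555, 0.0555]  mean=1.2344  Neff=4.9076  idx=[0, 0, 1, 2, 3, 3]
step 3: w=[0.1667, 0.1667, 0.1667, 0.1667, 0.1667, 0.1667]  mean=1.1800  Neff=6.0000  idx=[0, 1, 2, 3, 4, 5]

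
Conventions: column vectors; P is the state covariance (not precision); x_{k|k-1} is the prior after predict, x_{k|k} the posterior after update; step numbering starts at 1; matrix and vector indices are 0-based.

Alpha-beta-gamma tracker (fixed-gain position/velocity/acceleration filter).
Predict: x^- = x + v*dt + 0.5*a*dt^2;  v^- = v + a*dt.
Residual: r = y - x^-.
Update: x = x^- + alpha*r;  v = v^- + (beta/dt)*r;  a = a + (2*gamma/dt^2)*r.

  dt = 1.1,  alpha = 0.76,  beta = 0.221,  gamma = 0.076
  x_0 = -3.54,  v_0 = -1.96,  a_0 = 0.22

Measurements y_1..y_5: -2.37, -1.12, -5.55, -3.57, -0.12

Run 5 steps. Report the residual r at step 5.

step 1: x_pred=-5.5629  r=3.1929  x^+=-3.1363  v^+=-1.0765  a^+=0.6211
step 2: x_pred=-3.9447  r=2.8247  x^+=-1.7979  v^+=0.1742  a^+=0.9759
step 3: x_pred=-1.0159  r=-4.5341  x^+=-4.4618  v^+=0.3368  a^+=0.4064
step 4: x_pred=-3.8455  r=0.2755  x^+=-3.6361  v^+=0.8391  a^+=0.4410
step 5: x_pred=-2.4463  r=2.3263  x^+=-0.6783  v^+=1.7916  a^+=0.7332

resid = 2.3263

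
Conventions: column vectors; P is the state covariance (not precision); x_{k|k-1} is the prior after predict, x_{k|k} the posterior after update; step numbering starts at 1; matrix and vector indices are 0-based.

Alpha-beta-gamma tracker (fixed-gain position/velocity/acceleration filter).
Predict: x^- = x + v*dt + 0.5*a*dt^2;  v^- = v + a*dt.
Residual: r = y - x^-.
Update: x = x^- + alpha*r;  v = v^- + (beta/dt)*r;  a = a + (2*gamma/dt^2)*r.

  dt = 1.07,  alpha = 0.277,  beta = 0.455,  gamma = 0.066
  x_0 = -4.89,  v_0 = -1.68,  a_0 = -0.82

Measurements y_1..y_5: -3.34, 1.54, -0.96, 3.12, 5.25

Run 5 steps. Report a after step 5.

a_post = 0.4931

step 1: x_pred=-7.1570  r=3.8170  x^+=-6.0997  v^+=-0.9343  a^+=-0.3799
step 2: x_pred=-7.3169  r=8.8569  x^+=-4.8635  v^+=2.4254  a^+=0.6412
step 3: x_pred=-1.9012  r=0.9412  x^+=-1.6405  v^+=3.5118  a^+=0.7497
step 4: x_pred=2.5463  r=0.5737  x^+=2.7052  v^+=4.5580  a^+=0.8159
step 5: x_pred=8.0493  r=-2.7993  x^+=7.2739  v^+=4.2406  a^+=0.4931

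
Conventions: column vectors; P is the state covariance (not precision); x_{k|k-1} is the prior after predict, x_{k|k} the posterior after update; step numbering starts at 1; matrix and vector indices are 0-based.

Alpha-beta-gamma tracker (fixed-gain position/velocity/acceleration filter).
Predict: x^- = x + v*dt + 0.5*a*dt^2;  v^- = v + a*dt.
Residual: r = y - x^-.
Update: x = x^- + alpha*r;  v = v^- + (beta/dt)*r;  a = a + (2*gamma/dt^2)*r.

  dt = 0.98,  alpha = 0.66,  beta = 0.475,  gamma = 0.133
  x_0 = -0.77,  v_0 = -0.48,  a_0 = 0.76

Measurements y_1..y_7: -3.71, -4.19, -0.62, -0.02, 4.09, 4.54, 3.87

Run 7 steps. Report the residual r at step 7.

resid = -6.4371

step 1: x_pred=-0.8754  r=-2.8346  x^+=-2.7463  v^+=-1.1091  a^+=-0.0251
step 2: x_pred=-3.8452  r=-0.3448  x^+=-4.0728  v^+=-1.3008  a^+=-0.1206
step 3: x_pred=-5.4054  r=4.7854  x^+=-2.2471  v^+=0.9005  a^+=1.2048
step 4: x_pred=-0.7860  r=0.7660  x^+=-0.2804  v^+=2.4525  a^+=1.4170
step 5: x_pred=2.8035  r=1.2865  x^+=3.6526  v^+=4.4647  a^+=1.7733
step 6: x_pred=8.8796  r=-4.3396  x^+=6.0155  v^+=4.0992  a^+=0.5714
step 7: x_pred=10.3071  r=-6.4371  x^+=6.0586  v^+=1.5392  a^+=-1.2115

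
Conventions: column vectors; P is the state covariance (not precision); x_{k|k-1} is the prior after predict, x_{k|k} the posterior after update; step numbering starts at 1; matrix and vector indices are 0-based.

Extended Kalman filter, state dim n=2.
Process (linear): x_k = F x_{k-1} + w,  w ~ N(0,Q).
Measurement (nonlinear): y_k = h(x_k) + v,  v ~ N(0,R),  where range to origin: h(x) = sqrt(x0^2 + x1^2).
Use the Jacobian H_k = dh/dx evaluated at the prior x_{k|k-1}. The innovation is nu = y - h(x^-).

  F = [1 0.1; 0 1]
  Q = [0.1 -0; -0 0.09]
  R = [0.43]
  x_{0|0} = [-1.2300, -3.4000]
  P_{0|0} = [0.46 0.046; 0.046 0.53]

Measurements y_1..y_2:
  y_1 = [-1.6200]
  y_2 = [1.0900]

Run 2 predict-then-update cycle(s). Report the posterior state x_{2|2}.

x_post = [-0.0212, -0.7755]

step 1: x^-=[-1.5700, -3.4000]  P^-=[0.5745 0.0990; 0.0990 0.6200]  H_jac=[-0.4192 -0.9079]  S=[1.1174]  K=[-0.2960; -0.5409]  nu=[-5.3650]  x^+=[0.0180, -0.4980]  P^+=[0.4766 -0.0799; -0.0799 0.2931]
step 2: x^-=[-0.0318, -0.4980]  P^-=[0.5636 -0.0506; -0.0506 0.3831]  H_jac=[-0.0638 -0.9980]  S=[0.8074]  K=[0.0180; -0.4695]  nu=[0.5909]  x^+=[-0.0212, -0.7755]  P^+=[0.5633 -0.0438; -0.0438 0.2051]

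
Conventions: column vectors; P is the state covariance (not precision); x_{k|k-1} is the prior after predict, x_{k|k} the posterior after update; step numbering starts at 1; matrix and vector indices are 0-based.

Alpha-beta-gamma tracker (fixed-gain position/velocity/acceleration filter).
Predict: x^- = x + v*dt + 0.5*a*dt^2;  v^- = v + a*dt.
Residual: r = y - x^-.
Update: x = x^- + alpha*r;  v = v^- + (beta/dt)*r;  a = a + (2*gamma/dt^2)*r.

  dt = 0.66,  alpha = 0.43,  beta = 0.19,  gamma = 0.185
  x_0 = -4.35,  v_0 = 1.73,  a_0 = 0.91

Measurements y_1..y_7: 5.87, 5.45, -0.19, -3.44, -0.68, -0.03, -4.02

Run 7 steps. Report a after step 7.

step 1: x_pred=-3.0100  r=8.8800  x^+=0.8084  v^+=4.8870  a^+=8.4527
step 2: x_pred=5.8748  r=-0.4248  x^+=5.6921  v^+=10.3435  a^+=8.0919
step 3: x_pred=14.2812  r=-14.4712  x^+=8.0586  v^+=11.5181  a^+=-4.2000
step 4: x_pred=14.7458  r=-18.1858  x^+=6.9259  v^+=3.5108  a^+=-19.6471
step 5: x_pred=4.9639  r=-5.6439  x^+=2.5370  v^+=-11.0810  a^+=-24.4411
step 6: x_pred=-10.0997  r=10.0697  x^+=-5.7697  v^+=-24.3133  a^+=-15.8878
step 7: x_pred=-25.2769  r=21.2569  x^+=-16.1364  v^+=-28.6798  a^+=2.1678

a_post = 2.1678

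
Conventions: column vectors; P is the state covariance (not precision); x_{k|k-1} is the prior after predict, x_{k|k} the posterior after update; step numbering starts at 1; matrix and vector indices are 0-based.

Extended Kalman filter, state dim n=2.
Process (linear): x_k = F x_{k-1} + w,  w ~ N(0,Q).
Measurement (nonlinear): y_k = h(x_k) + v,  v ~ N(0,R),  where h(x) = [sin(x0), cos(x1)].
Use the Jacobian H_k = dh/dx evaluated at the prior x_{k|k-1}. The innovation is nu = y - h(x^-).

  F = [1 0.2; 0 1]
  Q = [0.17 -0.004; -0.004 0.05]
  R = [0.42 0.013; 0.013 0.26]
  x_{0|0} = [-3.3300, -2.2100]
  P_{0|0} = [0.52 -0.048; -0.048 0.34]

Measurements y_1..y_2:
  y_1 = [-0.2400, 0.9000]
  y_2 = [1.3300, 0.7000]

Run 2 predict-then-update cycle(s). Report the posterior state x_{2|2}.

step 1: x^-=[-3.7720, -2.2100]  P^-=[0.6844 0.0160; 0.0160 0.3900]  H_jac=[-0.8078 0.0000; 0.0000 0.8026]  S=[0.8666 0.0026; 0.0026 0.5112]  K=[-0.6380 0.0284; -0.0168 0.6124]  nu=[-0.8295, 1.4966]  x^+=[-3.2003, -1.2796]  P^+=[0.3313 -0.0011; -0.0011 0.1981]
step 2: x^-=[-3.4562, -1.2796]  P^-=[0.5088 0.0345; 0.0345 0.2481]  H_jac=[-0.9509 0.0000; 0.0000 0.9579]  S=[0.8800 -0.0184; -0.0184 0.4877]  K=[-0.5487 0.0470; -0.0271 0.4863]  nu=[1.0206, 0.4129]  x^+=[-3.9968, -1.1065]  P^+=[0.2417 0.0053; 0.0053 0.1316]

x_post = [-3.9968, -1.1065]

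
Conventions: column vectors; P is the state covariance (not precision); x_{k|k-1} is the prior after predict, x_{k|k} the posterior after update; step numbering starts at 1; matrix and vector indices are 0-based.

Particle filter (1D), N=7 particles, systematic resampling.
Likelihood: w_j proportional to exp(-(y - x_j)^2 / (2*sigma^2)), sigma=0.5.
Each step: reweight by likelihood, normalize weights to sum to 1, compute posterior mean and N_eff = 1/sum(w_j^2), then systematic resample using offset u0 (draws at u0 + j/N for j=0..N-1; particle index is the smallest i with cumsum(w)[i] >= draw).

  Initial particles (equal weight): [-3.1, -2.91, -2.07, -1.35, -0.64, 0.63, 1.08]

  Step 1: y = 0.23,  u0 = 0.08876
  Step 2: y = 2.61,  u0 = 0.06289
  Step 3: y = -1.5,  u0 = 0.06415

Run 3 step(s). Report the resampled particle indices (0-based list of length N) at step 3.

step 1: w=[0.0000, 0.0000, 0.0000, 0.0057, 0.1851, 0.6108, 0.1983]  mean=0.4728  Neff=2.2384  idx=[4, 5, 5, 5, 5, 6, 6]
step 2: w=[0.0000, 0.0196, 0.0196, 0.0196, 0.0196, 0.4609, 0.4609]  mean=1.0448  Neff=2.3457  idx=[4, 5, 5, 5, 6, 6, 6]
step 3: w=[0.9204, 0.0133, 0.0133, 0.0133, 0.0133, 0.0133, 0.0133]  mean=0.6658  Neff=1.1791  idx=[0, 0, 0, 0, 0, 0, 1]

resampled_idx = [0, 0, 0, 0, 0, 0, 1]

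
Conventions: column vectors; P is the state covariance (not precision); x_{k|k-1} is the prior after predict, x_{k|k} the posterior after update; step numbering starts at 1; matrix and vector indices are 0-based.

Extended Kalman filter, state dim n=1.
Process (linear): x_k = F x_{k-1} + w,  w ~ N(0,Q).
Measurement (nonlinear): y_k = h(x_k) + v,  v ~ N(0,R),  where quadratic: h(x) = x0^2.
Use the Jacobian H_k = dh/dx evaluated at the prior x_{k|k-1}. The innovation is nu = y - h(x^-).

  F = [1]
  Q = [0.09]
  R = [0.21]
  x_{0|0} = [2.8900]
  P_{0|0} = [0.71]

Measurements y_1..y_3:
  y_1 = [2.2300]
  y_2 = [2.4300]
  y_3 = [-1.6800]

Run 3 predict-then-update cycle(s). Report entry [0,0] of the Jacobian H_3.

step 1: x^-=[2.8900]  P^-=[0.8000]  H_jac=[5.7800]  S=[26.9367]  K=[0.1717]  nu=[-6.1221]  x^+=[1.8391]  P^+=[0.0062]
step 2: x^-=[1.8391]  P^-=[0.0962]  H_jac=[3.6781]  S=[1.5120]  K=[0.2341]  nu=[-0.9522]  x^+=[1.6162]  P^+=[0.0134]
step 3: x^-=[1.6162]  P^-=[0.1034]  H_jac=[3.2323]  S=[1.2900]  K=[0.2590]  nu=[-4.2919]  x^+=[0.5045]  P^+=[0.0168]

H_jac[0,0] = 3.2323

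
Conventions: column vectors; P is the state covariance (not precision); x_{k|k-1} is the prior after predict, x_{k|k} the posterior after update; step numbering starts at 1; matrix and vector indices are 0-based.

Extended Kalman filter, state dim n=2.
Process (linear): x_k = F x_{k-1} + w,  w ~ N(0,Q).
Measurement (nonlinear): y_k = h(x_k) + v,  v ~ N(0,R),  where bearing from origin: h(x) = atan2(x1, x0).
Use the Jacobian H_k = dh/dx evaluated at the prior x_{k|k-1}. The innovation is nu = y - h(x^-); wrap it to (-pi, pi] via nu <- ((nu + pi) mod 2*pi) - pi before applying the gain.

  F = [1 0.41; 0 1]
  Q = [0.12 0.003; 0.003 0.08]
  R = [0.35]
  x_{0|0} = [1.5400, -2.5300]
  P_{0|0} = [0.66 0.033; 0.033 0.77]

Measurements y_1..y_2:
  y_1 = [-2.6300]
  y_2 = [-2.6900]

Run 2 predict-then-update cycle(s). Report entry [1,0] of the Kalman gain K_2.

step 1: x^-=[0.5027, -2.5300]  P^-=[0.9365 0.3517; 0.3517 0.8500]  H_jac=[0.3802 0.0756]  S=[0.5105]  K=[0.7497; 0.3878]  nu=[-1.2553]  x^+=[-0.4384, -3.0168]  P^+=[0.6496 0.2033; 0.2033 0.7732]
step 2: x^-=[-1.6753, -3.0168]  P^-=[1.0663 0.5233; 0.5233 0.8532]  H_jac=[0.2534 -0.1407]  S=[0.3980]  K=[0.4938; 0.0315]  nu=[-0.6123]  x^+=[-1.9776, -3.0361]  P^+=[0.9693 0.5171; 0.5171 0.8528]

K[1,0] = 0.0315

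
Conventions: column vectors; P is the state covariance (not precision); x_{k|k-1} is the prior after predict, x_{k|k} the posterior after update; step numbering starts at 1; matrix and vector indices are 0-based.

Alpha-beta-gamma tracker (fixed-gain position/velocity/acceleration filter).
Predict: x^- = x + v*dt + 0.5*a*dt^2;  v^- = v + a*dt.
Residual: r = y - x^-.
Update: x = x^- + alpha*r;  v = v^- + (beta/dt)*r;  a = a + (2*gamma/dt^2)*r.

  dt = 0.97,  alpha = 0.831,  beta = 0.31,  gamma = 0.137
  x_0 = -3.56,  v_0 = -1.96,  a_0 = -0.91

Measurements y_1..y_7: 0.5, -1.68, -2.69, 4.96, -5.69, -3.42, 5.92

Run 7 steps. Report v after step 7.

v_post = 1.3553

step 1: x_pred=-5.8893  r=6.3893  x^+=-0.5798  v^+=-0.8008  a^+=0.9506
step 2: x_pred=-0.9093  r=-0.7707  x^+=-1.5498  v^+=-0.1249  a^+=0.7262
step 3: x_pred=-1.3293  r=-1.3607  x^+=-2.4600  v^+=0.1446  a^+=0.3300
step 4: x_pred=-2.1645  r=7.1245  x^+=3.7560  v^+=2.7416  a^+=2.4047
step 5: x_pred=7.5466  r=-13.2366  x^+=-3.4530  v^+=0.8439  a^+=-1.4499
step 6: x_pred=-3.3166  r=-0.1034  x^+=-3.4025  v^+=-0.5956  a^+=-1.4801
step 7: x_pred=-4.6765  r=10.5965  x^+=4.1292  v^+=1.3553  a^+=1.6058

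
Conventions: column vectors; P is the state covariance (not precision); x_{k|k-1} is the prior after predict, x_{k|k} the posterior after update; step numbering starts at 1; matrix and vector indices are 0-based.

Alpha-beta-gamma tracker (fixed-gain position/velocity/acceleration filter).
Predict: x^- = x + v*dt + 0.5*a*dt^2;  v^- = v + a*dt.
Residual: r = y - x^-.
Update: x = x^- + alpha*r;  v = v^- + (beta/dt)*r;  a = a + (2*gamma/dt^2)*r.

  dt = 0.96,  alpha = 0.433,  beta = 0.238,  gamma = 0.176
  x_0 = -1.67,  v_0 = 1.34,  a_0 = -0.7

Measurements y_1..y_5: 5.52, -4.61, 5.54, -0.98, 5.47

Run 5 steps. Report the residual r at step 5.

step 1: x_pred=-0.7062  r=6.2262  x^+=1.9898  v^+=2.2116  a^+=1.6780
step 2: x_pred=4.8861  r=-9.4961  x^+=0.7743  v^+=1.4682  a^+=-1.9489
step 3: x_pred=1.2857  r=4.2543  x^+=3.1278  v^+=0.6520  a^+=-0.3241
step 4: x_pred=3.6044  r=-4.5844  x^+=1.6194  v^+=-0.7957  a^+=-2.0750
step 5: x_pred=-0.1007  r=5.5707  x^+=2.3114  v^+=-1.4067  a^+=0.0526

resid = 5.5707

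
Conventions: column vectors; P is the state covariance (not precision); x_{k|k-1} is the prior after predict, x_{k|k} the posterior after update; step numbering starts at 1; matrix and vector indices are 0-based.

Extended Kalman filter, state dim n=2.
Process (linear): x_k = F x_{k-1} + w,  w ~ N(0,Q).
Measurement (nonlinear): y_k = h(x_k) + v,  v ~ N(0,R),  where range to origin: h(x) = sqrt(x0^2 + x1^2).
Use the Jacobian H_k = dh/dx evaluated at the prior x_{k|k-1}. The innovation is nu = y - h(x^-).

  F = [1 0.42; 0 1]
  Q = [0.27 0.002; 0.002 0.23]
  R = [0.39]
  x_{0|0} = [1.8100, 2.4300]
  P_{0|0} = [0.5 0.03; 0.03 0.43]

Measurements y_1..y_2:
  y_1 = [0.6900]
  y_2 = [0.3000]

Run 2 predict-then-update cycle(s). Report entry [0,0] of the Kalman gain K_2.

K[0,0] = 0.5075

step 1: x^-=[2.8306, 2.4300]  P^-=[0.8711 0.2126; 0.2126 0.6600]  H_jac=[0.7588 0.6514]  S=[1.3817]  K=[0.5786; 0.4279]  nu=[-3.0406]  x^+=[1.0714, 1.1289]  P^+=[0.4085 -0.1295; -0.1295 0.4070]
step 2: x^-=[1.5455, 1.1289]  P^-=[0.6416 0.0435; 0.0435 0.6370]  H_jac=[0.8075 0.5898]  S=[1.0714]  K=[0.5075; 0.3835]  nu=[-1.6139]  x^+=[0.7265, 0.5100]  P^+=[0.3656 -0.1650; -0.1650 0.4795]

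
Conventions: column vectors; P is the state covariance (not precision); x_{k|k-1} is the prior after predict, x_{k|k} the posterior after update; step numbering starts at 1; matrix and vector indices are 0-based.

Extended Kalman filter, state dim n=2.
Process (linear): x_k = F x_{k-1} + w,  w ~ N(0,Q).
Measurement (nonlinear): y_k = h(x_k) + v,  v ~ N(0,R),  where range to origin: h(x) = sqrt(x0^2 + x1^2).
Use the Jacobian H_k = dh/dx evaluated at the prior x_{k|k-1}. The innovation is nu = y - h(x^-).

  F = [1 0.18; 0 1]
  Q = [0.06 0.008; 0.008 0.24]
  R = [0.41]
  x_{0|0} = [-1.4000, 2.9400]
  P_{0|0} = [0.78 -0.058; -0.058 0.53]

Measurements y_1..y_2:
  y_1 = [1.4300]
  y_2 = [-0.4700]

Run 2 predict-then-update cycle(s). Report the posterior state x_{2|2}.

x_post = [-0.5360, 0.5441]

step 1: x^-=[-0.8708, 2.9400]  P^-=[0.8363 0.0454; 0.0454 0.7700]  H_jac=[-0.2840 0.9588]  S=[1.1606]  K=[-0.1671; 0.6250]  nu=[-1.6363]  x^+=[-0.5973, 1.9173]  P^+=[0.8039 0.1666; 0.1666 0.3166]
step 2: x^-=[-0.2522, 1.9173]  P^-=[0.9341 0.2316; 0.2316 0.5566]  H_jac=[-0.1304 0.9915]  S=[0.9131]  K=[0.1181; 0.5713]  nu=[-2.4038]  x^+=[-0.5360, 0.5441]  P^+=[0.9214 0.1700; 0.1700 0.2586]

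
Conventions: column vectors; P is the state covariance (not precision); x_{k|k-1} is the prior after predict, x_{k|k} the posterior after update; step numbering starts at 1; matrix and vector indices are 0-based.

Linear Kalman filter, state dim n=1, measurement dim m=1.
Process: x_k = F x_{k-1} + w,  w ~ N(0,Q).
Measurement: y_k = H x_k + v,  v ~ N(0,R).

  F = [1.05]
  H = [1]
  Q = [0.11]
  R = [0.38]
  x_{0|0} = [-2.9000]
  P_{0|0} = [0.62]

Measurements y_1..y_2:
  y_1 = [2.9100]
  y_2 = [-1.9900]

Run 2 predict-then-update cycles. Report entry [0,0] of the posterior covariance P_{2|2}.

P_post[0,0] = 0.1933

step 1: x^-=[-3.0450]  P^-=[0.7936]  S=[1.1736]  K=[0.6762]  nu=[5.9550]  x^+=[0.9817]  P^+=[0.2570]
step 2: x^-=[1.0308]  P^-=[0.3933]  S=[0.7733]  K=[0.5086]  nu=[-3.0208]  x^+=[-0.5055]  P^+=[0.1933]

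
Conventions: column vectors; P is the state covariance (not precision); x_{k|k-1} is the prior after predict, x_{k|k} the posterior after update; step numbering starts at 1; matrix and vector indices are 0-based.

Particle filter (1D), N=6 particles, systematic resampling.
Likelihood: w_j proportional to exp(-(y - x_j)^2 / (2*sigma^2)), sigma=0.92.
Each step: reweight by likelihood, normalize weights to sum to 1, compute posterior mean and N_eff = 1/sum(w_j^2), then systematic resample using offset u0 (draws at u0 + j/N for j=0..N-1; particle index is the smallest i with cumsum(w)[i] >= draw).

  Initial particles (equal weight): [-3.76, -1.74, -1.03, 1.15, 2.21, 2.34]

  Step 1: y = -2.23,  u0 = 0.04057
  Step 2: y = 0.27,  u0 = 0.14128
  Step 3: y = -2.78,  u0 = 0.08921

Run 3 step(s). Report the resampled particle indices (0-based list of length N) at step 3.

resampled_idx = [0, 1, 1, 2, 2, 5]

step 1: w=[0.1622, 0.5610, 0.2761, 0.0008, 0.0000, 0.0000]  mean=-1.8693  Neff=2.3969  idx=[0, 1, 1, 1, 1, 2]
step 2: w=[0.0001, 0.1249, 0.1249, 0.1249, 0.1249, 0.5005]  mean=-1.3849  Neff=3.1968  idx=[2, 3, 4, 5, 5, 5]
step 3: w=[0.2544, 0.2544, 0.2544, 0.0789, 0.0789, 0.0789]  mean=-1.5719  Neff=4.6983  idx=[0, 1, 1, 2, 2, 5]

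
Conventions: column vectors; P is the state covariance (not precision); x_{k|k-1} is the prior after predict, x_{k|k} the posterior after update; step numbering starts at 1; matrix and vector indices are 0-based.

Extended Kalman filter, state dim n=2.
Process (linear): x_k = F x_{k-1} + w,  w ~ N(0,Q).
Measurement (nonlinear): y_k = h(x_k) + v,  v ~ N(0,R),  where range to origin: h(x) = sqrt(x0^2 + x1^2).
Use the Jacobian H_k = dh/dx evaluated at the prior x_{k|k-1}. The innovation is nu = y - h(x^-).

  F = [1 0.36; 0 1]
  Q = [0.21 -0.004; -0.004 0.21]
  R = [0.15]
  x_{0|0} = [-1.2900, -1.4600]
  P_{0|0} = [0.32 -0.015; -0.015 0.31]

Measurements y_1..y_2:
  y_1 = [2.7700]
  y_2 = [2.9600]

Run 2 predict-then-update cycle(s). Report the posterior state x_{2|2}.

step 1: x^-=[-1.8156, -1.4600]  P^-=[0.5594 0.0926; 0.0926 0.5200]  H_jac=[-0.7793 -0.6267]  S=[0.7844]  K=[-0.6297; -0.5075]  nu=[0.4402]  x^+=[-2.0928, -1.6834]  P^+=[0.2483 -0.1581; -0.1581 0.3180]
step 2: x^-=[-2.6988, -1.6834]  P^-=[0.3857 -0.0476; -0.0476 0.5280]  H_jac=[-0.8485 -0.5292]  S=[0.5329]  K=[-0.5670; -0.4487]  nu=[-0.2208]  x^+=[-2.5736, -1.5843]  P^+=[0.2144 -0.1831; -0.1831 0.4207]

x_post = [-2.5736, -1.5843]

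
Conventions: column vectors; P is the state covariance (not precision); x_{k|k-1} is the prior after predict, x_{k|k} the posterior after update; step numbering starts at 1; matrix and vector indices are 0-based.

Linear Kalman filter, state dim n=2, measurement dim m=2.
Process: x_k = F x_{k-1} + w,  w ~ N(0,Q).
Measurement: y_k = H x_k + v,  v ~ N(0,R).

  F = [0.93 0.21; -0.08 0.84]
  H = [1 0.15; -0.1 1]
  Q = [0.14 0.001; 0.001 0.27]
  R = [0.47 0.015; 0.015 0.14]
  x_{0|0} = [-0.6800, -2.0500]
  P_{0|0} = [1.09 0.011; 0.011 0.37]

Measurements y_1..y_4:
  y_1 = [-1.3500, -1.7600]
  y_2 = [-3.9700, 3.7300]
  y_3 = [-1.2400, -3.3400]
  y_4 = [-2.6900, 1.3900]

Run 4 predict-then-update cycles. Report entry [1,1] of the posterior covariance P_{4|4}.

P_post[1,1] = 0.1001

step 1: x^-=[-1.0629, -1.6676]  P^-=[1.1034 -0.0064; -0.0064 0.5366]  S=[1.5835 -0.0212; -0.0212 0.6889]  K=[0.6942 -0.1481; 0.0572 0.7816]  nu=[-0.0370, -0.1987]  x^+=[-1.0591, -1.8250]  P^+=[0.3208 0.0218; 0.0218 0.1125]
step 2: x^-=[-1.3682, -1.4483]  P^-=[0.4309 0.0136; 0.0136 0.3485]  S=[0.9128 0.0376; 0.0376 0.4901]  K=[0.4783 -0.0969; 0.0431 0.7050]  nu=[-2.3845, 5.0415]  x^+=[-2.9970, 2.0031]  P^+=[0.2210 0.0157; 0.0157 0.1009]
step 3: x^-=[-2.3665, 1.9223]  P^-=[0.3417 0.0144; 0.0144 0.3405]  S=[0.8237 0.0461; 0.0461 0.4811]  K=[0.4220 -0.0816; 0.0403 0.7010]  nu=[0.8382, -5.4990]  x^+=[-1.5642, -1.8987]  P^+=[0.1950 0.0144; 0.0144 0.1002]
step 4: x^-=[-1.8535, -1.4698]  P^-=[0.3187 0.0152; 0.0152 0.3400]  S=[0.8009 0.0491; 0.0491 0.4802]  K=[0.4054 -0.0762; 0.0397 0.7009]  nu=[-0.6161, 2.6744]  x^+=[-2.3070, 0.3803]  P^+=[0.1873 0.0141; 0.0141 0.1001]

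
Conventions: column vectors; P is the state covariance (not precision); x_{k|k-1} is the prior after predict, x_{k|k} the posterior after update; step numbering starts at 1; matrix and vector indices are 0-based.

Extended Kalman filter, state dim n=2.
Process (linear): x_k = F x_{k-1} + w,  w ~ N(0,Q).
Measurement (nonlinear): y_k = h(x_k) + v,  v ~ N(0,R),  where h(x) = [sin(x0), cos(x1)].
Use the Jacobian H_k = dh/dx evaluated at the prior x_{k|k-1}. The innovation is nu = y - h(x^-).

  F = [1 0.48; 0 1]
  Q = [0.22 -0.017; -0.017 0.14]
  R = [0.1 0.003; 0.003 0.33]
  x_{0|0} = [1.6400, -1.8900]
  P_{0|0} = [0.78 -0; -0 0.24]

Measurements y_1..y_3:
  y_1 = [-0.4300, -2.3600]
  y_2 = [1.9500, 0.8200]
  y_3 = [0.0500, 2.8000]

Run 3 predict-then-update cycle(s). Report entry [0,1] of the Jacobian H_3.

step 1: x^-=[0.7328, -1.8900]  P^-=[1.0553 0.0982; 0.0982 0.3800]  H_jac=[0.7433 0.0000; 0.0000 0.9495]  S=[0.6831 0.0723; 0.0723 0.6726]  K=[1.1468 0.0153; 0.0507 0.5310]  nu=[-1.0990, -2.0462]  x^+=[-0.5588, -3.0322]  P^+=[0.1543 0.0090; 0.0090 0.1847]
step 2: x^-=[-2.0143, -3.0322]  P^-=[0.4255 0.0806; 0.0806 0.3247]  H_jac=[-0.4291 0.0000; 0.0000 0.1092]  S=[0.1783 -0.0008; -0.0008 0.3339]  K=[-1.0236 0.0240; -0.1935 0.1057]  nu=[2.8533, 1.8140]  x^+=[-4.8915, -3.3925]  P^+=[0.2384 0.0444; 0.0444 0.3143]
step 3: x^-=[-6.5199, -3.3925]  P^-=[0.5734 0.1782; 0.1782 0.4543]  H_jac=[0.9721 0.0000; 0.0000 -0.2483]  S=[0.6418 -0.0400; -0.0400 0.3580]  K=[0.8668 -0.0267; 0.2520 -0.2869]  nu=[0.2845, 3.7687]  x^+=[-6.3740, -4.4021]  P^+=[0.0891 0.0250; 0.0250 0.3782]

H_jac[0,1] = 0.0000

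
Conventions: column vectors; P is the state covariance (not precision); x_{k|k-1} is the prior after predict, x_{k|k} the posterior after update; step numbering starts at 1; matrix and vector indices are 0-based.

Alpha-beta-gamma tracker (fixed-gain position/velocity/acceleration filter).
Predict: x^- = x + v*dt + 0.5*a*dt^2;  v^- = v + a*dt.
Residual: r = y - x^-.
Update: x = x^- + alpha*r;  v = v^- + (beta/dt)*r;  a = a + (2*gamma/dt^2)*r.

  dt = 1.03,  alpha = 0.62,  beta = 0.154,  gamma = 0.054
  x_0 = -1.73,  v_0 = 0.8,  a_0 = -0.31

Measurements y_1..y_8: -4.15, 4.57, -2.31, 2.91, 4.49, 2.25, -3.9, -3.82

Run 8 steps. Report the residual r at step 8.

step 1: x_pred=-1.0704  r=-3.0796  x^+=-2.9798  v^+=0.0203  a^+=-0.6235
step 2: x_pred=-3.2896  r=7.8596  x^+=1.5833  v^+=0.5532  a^+=0.1766
step 3: x_pred=2.2468  r=-4.5568  x^+=-0.5784  v^+=0.0538  a^+=-0.2873
step 4: x_pred=-0.6754  r=3.5854  x^+=1.5475  v^+=0.2940  a^+=0.0777
step 5: x_pred=1.8916  r=2.5984  x^+=3.5026  v^+=0.7625  a^+=0.3422
step 6: x_pred=4.4695  r=-2.2195  x^+=3.0934  v^+=0.7832  a^+=0.1163
step 7: x_pred=3.9618  r=-7.8618  x^+=-0.9125  v^+=-0.2725  a^+=-0.6840
step 8: x_pred=-1.5560  r=-2.2640  x^+=-2.9597  v^+=-1.3155  a^+=-0.9145

resid = -2.2640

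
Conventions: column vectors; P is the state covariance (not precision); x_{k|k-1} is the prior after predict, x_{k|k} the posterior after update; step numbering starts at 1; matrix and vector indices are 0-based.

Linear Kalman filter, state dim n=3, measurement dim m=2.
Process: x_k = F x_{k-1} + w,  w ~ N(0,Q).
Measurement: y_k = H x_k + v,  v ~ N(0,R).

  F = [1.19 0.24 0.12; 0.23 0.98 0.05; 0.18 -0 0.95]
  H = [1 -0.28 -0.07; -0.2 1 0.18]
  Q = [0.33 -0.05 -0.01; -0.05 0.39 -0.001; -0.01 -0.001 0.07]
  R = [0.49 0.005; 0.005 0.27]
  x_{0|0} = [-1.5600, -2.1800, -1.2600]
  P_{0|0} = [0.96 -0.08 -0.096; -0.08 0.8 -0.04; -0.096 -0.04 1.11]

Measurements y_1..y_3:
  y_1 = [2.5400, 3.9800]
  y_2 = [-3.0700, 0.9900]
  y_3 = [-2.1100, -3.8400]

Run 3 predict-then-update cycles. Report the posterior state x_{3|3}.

step 1: x^-=[-2.5308, -2.5582, -1.4778]  P^-=[1.6761 0.2963 0.1990; 0.2963 1.1697 0.0183; 0.1990 0.0183 1.0700]  S=[2.0700 -0.3219; -0.3219 1.4151]  K=[0.7905 0.1776; 0.1106 0.8122; 0.0791 0.1389]  nu=[4.2511, 6.2980]  x^+=[1.9486, 3.0271, -0.2669]  P^+=[0.4282 0.1241 0.0745; 0.1241 0.2688 -0.1338; 0.0745 -0.1338 1.0369]
step 2: x^-=[3.0133, 3.4014, 0.0972]  P^-=[1.0513 0.2774 0.2607; 0.2774 0.7179 -0.0198; 0.2607 -0.0198 1.0452]  S=[1.4101 -0.0736; -0.0736 0.9270]  K=[0.6868 0.1776; 0.0926 0.7181; 0.1440 0.1368]  nu=[-5.1242, -1.8262]  x^+=[-0.8302, 1.6154, -0.8907]  P^+=[0.3749 0.1070 0.1075; 0.1070 0.2376 -0.1211; 0.1075 -0.1211 1.0014]
step 3: x^-=[-0.7071, 1.3476, -0.9956]  P^-=[0.9738 0.2389 0.2853; 0.2389 0.6793 -0.0073; 0.2853 -0.0073 1.0227]  S=[1.3481 -0.0844; -0.0844 0.9027]  K=[0.6685 0.1682; 0.0807 0.7057; 0.1693 0.1484]  nu=[-1.0953, -5.1498]  x^+=[-2.3056, -2.3750, -1.9454]  P^+=[0.3649 0.1000 0.1209; 0.1000 0.2306 -0.1092; 0.1209 -0.1092 0.9684]

x_post = [-2.3056, -2.3750, -1.9454]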